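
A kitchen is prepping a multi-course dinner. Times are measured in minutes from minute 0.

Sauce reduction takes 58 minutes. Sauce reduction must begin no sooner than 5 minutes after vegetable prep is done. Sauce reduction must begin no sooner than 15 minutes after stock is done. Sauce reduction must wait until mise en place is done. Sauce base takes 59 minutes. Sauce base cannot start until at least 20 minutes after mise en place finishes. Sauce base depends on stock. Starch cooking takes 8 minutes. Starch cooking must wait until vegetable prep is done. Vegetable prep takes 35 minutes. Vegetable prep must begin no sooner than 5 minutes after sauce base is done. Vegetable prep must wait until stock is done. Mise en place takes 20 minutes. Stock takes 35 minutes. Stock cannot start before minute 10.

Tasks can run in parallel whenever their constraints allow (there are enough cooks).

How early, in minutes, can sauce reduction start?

After its own release at minute 10, stock can start at minute 10 and finishes at minute 45.
Mise en place can start immediately at minute 0; it finishes at minute 20.
Sauce base cannot start until mise en place (finishes minute 20, plus 20-minute gap → minute 40); stock (finishes minute 45). The controlling bound is minute 45, so sauce base finishes at 45 + 59 = minute 104.
Vegetable prep has to wait for sauce base (finishes minute 104, plus 5-minute gap → minute 109); stock (finishes minute 45). The latest of these is minute 109, so vegetable prep runs minute 109 to 109 + 35 = minute 144.
Sauce reduction waits on vegetable prep (finishes minute 144, plus 5-minute gap → minute 149); stock (finishes minute 45, plus 15-minute gap → minute 60); mise en place (finishes minute 20). The latest of these is minute 149, which is the earliest sauce reduction can start.

149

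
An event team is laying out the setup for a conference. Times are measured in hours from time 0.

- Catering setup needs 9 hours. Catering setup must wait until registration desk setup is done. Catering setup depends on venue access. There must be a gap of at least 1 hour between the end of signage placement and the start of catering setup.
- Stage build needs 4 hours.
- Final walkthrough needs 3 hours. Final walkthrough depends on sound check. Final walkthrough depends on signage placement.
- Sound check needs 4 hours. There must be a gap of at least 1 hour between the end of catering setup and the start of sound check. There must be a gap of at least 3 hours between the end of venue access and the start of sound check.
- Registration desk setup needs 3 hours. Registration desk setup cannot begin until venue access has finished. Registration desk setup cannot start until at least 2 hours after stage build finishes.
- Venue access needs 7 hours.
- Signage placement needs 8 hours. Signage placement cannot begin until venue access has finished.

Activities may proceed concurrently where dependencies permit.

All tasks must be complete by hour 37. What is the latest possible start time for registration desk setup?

17

Nothing follows final walkthrough; the deadline of hour 37 is its only limit. It must start by 37 − 3 = hour 34.
Sound check must finish before final walkthrough (must start by hour 34). With a 4-hour duration, sound check must start by 34 − 4 = hour 30.
Catering setup must finish before sound check (must start by hour 30, minus 1-hour gap → hour 29). With a 9-hour duration, catering setup must start by 29 − 9 = hour 20.
Registration desk setup feeds into catering setup (must start by hour 20); so registration desk setup must finish by hour 20 and therefore start by hour 17.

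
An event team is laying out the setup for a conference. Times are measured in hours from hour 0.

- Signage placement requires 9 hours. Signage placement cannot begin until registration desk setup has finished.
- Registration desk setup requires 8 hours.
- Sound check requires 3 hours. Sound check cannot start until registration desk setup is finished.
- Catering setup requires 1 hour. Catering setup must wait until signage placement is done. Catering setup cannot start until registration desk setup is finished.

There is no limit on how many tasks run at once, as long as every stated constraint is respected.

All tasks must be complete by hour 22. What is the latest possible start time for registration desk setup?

4

To finish by hour 22, catering setup (duration 1) must start no later than hour 21.
Signage placement has to be done before catering setup (must start by hour 21). That means finishing by hour 21, i.e. starting by 21 − 9 = hour 12.
Nothing follows sound check; the deadline of hour 22 is its only limit. It must start by 22 − 3 = hour 19.
Registration desk setup feeds signage placement (must start by hour 12); catering setup (must start by hour 21); sound check (must start by hour 19). Taking the minimum, registration desk setup must finish by hour 12 and start by 12 − 8 = hour 4.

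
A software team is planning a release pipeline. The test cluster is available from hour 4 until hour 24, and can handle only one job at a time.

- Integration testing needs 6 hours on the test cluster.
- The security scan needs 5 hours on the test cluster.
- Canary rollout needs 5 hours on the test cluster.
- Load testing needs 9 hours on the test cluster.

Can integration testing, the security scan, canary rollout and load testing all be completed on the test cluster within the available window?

No

The test cluster window is 24 − 4 = 20 hours.
Running back to back, the jobs need 6 + 5 + 5 + 9 = 25 hours on the test cluster.
Since 25 > 20, they cannot all fit.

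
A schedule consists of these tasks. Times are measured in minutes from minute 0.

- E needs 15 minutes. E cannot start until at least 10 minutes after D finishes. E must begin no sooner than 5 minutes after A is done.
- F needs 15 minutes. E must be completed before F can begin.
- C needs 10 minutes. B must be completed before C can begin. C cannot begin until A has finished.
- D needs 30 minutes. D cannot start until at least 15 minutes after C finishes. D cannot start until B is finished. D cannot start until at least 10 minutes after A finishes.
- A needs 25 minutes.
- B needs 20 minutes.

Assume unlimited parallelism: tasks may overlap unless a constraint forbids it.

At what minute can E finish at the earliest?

B has no prerequisites, so it starts at minute 0 and finishes at minute 20.
A has no prerequisites, so it starts at minute 0 and finishes at minute 25.
C has to wait for B (finishes minute 20); A (finishes minute 25). The latest of these is minute 25, so C runs minute 25 to 25 + 10 = minute 35.
D needs all of C (finishes minute 35, plus 15-minute gap → minute 50); B (finishes minute 20); A (finishes minute 25, plus 10-minute gap → minute 35). That puts its earliest start at minute 50; it finishes at 50 + 30 = minute 80.
E needs all of D (finishes minute 80, plus 10-minute gap → minute 90); A (finishes minute 25, plus 5-minute gap → minute 30). That puts its earliest start at minute 90; it finishes at 90 + 15 = minute 105.

105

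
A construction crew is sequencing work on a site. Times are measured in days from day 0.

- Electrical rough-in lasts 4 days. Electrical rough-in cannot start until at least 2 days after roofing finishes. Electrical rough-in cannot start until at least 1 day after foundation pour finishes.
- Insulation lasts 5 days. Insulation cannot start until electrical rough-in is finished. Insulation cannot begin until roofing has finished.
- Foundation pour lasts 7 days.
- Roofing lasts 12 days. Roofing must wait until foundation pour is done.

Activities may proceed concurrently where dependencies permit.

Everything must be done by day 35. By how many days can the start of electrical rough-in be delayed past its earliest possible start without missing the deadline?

5

Foundation pour can start immediately at day 0; it finishes at day 7.
Roofing waits on foundation pour (finishes day 7), so it starts at day 7 and finishes at 7 + 12 = day 19.
Electrical rough-in has to wait for roofing (finishes day 19, plus 2-day gap → day 21); foundation pour (finishes day 7, plus 1-day gap → day 8). The latest of these is day 21, so electrical rough-in runs day 21 to 21 + 4 = day 25.

Working backward from the deadline:
Nothing follows insulation; the deadline of day 35 is its only limit. It must start by 35 − 5 = day 30.
Electrical rough-in feeds into insulation (must start by day 30); so electrical rough-in must finish by day 30 and therefore start by day 26.
So electrical rough-in can start as early as day 21 and as late as day 26, giving 26 − 21 = 5 days of slack.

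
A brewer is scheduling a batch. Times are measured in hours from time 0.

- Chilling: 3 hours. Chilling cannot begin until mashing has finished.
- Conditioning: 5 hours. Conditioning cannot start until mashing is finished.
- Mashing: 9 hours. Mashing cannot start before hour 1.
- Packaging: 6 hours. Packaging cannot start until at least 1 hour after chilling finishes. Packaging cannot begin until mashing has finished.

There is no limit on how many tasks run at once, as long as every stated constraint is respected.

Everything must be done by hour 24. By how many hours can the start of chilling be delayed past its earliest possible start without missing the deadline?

After its own release at hour 1, mashing can start at hour 1 and finishes at hour 10.
After mashing (finishes hour 10), chilling can start at hour 10 and finishes at hour 13.

Working backward from the deadline:
To finish by hour 24, packaging (duration 6) must start no later than hour 18.
Chilling has to be done before packaging (must start by hour 18, minus 1-hour gap → hour 17). That means finishing by hour 17, i.e. starting by 17 − 3 = hour 14.
So chilling can start as early as hour 10 and as late as hour 14, giving 14 − 10 = 4 hours of slack.

4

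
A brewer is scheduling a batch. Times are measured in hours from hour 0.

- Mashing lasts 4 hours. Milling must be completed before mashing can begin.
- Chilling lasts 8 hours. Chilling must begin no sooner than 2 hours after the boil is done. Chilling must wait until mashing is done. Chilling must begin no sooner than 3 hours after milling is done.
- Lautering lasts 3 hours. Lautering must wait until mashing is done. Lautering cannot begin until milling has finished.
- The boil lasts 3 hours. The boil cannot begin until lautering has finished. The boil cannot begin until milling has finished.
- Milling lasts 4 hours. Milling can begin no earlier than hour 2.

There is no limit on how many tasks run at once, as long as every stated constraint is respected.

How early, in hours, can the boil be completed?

Milling waits on its own release at hour 2, so it starts at hour 2 and finishes at 2 + 4 = hour 6.
Mashing cannot begin until milling (finishes hour 6). It runs from hour 6 to 6 + 4 = hour 10.
For lautering: mashing (finishes hour 10); milling (finishes hour 6). Taking the maximum gives a start of hour 10, and it finishes at 10 + 3 = hour 13.
The boil cannot start until lautering (finishes hour 13); milling (finishes hour 6). The controlling bound is hour 13, so the boil finishes at 13 + 3 = hour 16.

16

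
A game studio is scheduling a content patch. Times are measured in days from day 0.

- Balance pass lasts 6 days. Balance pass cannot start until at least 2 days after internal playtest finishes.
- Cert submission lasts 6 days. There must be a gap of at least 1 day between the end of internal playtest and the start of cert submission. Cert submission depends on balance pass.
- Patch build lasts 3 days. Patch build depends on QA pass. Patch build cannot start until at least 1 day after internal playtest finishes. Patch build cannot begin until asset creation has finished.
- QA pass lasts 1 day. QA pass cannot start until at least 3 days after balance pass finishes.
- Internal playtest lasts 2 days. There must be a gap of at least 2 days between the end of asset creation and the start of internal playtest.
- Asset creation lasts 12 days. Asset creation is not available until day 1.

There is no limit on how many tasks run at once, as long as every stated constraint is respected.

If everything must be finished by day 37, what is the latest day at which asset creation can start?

6

Patch build must finish by day 37; it takes 3 days, so it must start by 37 − 3 = day 34.
QA pass must finish before patch build (must start by day 34). With a 1-day duration, QA pass must start by 34 − 1 = day 33.
Cert submission has no dependents, so it just needs to finish by day 37. Starting by 37 − 6 = day 31 achieves that.
Balance pass must finish in time for QA pass (must start by day 33, minus 3-day gap → day 30); cert submission (must start by day 31). The tightest is day 30, so balance pass must start by 30 − 6 = day 24.
For internal playtest: balance pass (must start by day 24, minus 2-day gap → day 22); cert submission (must start by day 31, minus 1-day gap → day 30); patch build (must start by day 34, minus 1-day gap → day 33). The most restrictive is day 22; with a 2-day duration, internal playtest must start by day 20.
Asset creation feeds internal playtest (must start by day 20, minus 2-day gap → day 18); patch build (must start by day 34). Taking the minimum, asset creation must finish by day 18 and start by 18 − 12 = day 6.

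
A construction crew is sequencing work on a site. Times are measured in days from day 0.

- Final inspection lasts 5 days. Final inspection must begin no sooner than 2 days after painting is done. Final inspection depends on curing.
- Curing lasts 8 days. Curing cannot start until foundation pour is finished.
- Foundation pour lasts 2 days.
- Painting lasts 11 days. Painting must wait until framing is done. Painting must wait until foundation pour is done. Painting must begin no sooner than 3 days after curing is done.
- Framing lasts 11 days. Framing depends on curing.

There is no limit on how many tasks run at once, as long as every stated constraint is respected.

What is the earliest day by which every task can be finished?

Foundation pour has no prerequisites, so it starts at day 0 and finishes at day 2.
Curing cannot begin until foundation pour (finishes day 2). It runs from day 2 to 2 + 8 = day 10.
After curing (finishes day 10), framing can start at day 10 and finishes at day 21.
Painting cannot start until framing (finishes day 21); foundation pour (finishes day 2); curing (finishes day 10, plus 3-day gap → day 13). The controlling bound is day 21, so painting finishes at 21 + 11 = day 32.
For final inspection: painting (finishes day 32, plus 2-day gap → day 34); curing (finishes day 10). Taking the maximum gives a start of day 34, and it finishes at 34 + 5 = day 39.
All tasks are finished once the last one completes. Finish times: Foundation pour at 2, Curing at 10, Framing at 21, Painting at 32, Final inspection at 39. The latest is day 39.

39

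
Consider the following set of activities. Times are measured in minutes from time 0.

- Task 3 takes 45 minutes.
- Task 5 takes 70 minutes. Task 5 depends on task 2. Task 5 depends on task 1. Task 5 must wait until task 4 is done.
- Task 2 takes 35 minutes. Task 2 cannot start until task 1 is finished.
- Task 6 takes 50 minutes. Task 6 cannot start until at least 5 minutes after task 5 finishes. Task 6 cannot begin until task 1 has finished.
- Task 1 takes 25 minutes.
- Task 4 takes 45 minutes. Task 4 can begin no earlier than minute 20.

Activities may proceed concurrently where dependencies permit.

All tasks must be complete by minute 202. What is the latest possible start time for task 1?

Task 6 must finish by minute 202; it takes 50 minutes, so it must start by 202 − 50 = minute 152.
Task 5 has to be done before task 6 (must start by minute 152, minus 5-minute gap → minute 147). That means finishing by minute 147, i.e. starting by 147 − 70 = minute 77.
Task 2 must finish before task 5 (must start by minute 77). With a 35-minute duration, task 2 must start by 77 − 35 = minute 42.
Task 1 must finish in time for task 2 (must start by minute 42); task 5 (must start by minute 77); task 6 (must start by minute 152). The tightest is minute 42, so task 1 must start by 42 − 25 = minute 17.

17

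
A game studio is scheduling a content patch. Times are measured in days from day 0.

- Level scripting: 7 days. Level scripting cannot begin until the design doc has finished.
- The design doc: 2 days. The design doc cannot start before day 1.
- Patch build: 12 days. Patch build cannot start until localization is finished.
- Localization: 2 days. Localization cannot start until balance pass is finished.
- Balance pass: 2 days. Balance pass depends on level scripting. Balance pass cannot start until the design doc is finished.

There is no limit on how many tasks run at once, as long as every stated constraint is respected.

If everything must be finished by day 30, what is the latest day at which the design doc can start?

Patch build must finish by day 30; it takes 12 days, so it must start by 30 − 12 = day 18.
Since patch build (must start by day 18) depends on it, localization must finish by day 18. Backing off its 2-day duration gives a latest start of day 16.
Balance pass must finish before localization (must start by day 16). With a 2-day duration, balance pass must start by 16 − 2 = day 14.
Since balance pass (must start by day 14) depends on it, level scripting must finish by day 14. Backing off its 7-day duration gives a latest start of day 7.
The design doc has several dependents: level scripting (must start by day 7); balance pass (must start by day 14). The earliest of those limits is day 7, so the design doc must start by 7 − 2 = day 5.

5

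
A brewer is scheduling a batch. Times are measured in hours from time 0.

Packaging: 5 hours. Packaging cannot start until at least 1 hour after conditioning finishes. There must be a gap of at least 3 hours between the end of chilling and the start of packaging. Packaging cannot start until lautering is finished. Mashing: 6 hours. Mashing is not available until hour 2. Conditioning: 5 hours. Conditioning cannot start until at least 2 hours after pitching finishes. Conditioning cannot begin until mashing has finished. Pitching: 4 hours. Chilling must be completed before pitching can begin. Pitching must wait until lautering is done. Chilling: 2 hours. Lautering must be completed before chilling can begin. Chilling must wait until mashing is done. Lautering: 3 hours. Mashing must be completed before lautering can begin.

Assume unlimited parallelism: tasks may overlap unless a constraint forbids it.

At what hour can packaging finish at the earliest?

30

Mashing cannot begin until its own release at hour 2. It runs from hour 2 to 2 + 6 = hour 8.
After mashing (finishes hour 8), lautering can start at hour 8 and finishes at hour 11.
Chilling has to wait for lautering (finishes hour 11); mashing (finishes hour 8). The latest of these is hour 11, so chilling runs hour 11 to 11 + 2 = hour 13.
Pitching has to wait for chilling (finishes hour 13); lautering (finishes hour 11). The latest of these is hour 13, so pitching runs hour 13 to 13 + 4 = hour 17.
Conditioning cannot start until pitching (finishes hour 17, plus 2-hour gap → hour 19); mashing (finishes hour 8). The controlling bound is hour 19, so conditioning finishes at 19 + 5 = hour 24.
Packaging needs all of conditioning (finishes hour 24, plus 1-hour gap → hour 25); chilling (finishes hour 13, plus 3-hour gap → hour 16); lautering (finishes hour 11). That puts its earliest start at hour 25; it finishes at 25 + 5 = hour 30.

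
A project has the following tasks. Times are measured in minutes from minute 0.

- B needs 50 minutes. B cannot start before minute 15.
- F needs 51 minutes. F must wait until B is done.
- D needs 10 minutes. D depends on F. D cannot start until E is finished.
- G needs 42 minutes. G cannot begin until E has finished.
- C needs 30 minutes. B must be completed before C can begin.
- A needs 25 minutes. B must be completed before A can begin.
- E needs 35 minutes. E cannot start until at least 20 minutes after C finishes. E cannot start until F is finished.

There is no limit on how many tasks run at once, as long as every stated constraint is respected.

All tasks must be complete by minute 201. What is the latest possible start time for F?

To finish by minute 201, D (duration 10) must start no later than minute 191.
G has no dependents, so it just needs to finish by minute 201. Starting by 201 − 42 = minute 159 achieves that.
E must finish in time for D (must start by minute 191); G (must start by minute 159). The tightest is minute 159, so E must start by 159 − 35 = minute 124.
F feeds D (must start by minute 191); E (must start by minute 124). Taking the minimum, F must finish by minute 124 and start by 124 − 51 = minute 73.

73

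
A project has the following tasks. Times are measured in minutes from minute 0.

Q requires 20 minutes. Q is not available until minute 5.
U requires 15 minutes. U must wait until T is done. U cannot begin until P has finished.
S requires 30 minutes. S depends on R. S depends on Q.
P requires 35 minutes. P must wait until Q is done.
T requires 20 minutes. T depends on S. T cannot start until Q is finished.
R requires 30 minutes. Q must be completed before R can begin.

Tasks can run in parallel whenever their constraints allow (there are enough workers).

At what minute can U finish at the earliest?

Q waits on its own release at minute 5, so it starts at minute 5 and finishes at 5 + 20 = minute 25.
After Q (finishes minute 25), R can start at minute 25 and finishes at minute 55.
For S: R (finishes minute 55); Q (finishes minute 25). Taking the maximum gives a start of minute 55, and it finishes at 55 + 30 = minute 85.
T needs all of S (finishes minute 85); Q (finishes minute 25). That puts its earliest start at minute 85; it finishes at 85 + 20 = minute 105.
P cannot begin until Q (finishes minute 25). It runs from minute 25 to 25 + 35 = minute 60.
For U: T (finishes minute 105); P (finishes minute 60). Taking the maximum gives a start of minute 105, and it finishes at 105 + 15 = minute 120.

120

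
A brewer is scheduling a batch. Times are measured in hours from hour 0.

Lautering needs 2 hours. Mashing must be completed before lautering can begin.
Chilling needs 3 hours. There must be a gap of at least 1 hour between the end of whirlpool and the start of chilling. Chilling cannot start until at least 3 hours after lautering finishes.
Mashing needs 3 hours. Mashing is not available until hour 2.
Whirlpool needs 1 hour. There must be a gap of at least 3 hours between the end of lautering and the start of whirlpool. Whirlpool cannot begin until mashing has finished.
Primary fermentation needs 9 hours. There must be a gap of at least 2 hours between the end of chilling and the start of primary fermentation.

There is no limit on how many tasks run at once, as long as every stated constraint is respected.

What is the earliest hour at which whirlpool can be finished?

11

Mashing waits on its own release at hour 2, so it starts at hour 2 and finishes at 2 + 3 = hour 5.
Lautering waits on mashing (finishes hour 5), so it starts at hour 5 and finishes at 5 + 2 = hour 7.
For whirlpool: lautering (finishes hour 7, plus 3-hour gap → hour 10); mashing (finishes hour 5). Taking the maximum gives a start of hour 10, and it finishes at 10 + 1 = hour 11.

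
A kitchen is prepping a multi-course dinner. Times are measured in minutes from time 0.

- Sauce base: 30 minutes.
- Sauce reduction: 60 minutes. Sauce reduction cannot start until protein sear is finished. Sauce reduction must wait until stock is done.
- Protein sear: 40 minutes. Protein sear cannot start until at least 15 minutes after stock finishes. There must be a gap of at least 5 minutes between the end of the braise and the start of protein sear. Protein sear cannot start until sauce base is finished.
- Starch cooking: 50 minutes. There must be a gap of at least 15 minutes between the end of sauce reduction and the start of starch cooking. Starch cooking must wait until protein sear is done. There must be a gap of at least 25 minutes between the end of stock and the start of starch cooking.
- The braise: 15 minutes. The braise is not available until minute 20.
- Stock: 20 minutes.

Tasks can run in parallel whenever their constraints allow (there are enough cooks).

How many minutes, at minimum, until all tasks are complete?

The braise waits on its own release at minute 20, so it starts at minute 20 and finishes at 20 + 15 = minute 35.
Sauce base has no prerequisites, so it starts at minute 0 and finishes at minute 30.
Stock has no prerequisites, so it starts at minute 0 and finishes at minute 20.
Protein sear has to wait for stock (finishes minute 20, plus 15-minute gap → minute 35); the braise (finishes minute 35, plus 5-minute gap → minute 40); sauce base (finishes minute 30). The latest of these is minute 40, so protein sear runs minute 40 to 40 + 40 = minute 80.
For sauce reduction: protein sear (finishes minute 80); stock (finishes minute 20). Taking the maximum gives a start of minute 80, and it finishes at 80 + 60 = minute 140.
For starch cooking: sauce reduction (finishes minute 140, plus 15-minute gap → minute 155); protein sear (finishes minute 80); stock (finishes minute 20, plus 25-minute gap → minute 45). Taking the maximum gives a start of minute 155, and it finishes at 155 + 50 = minute 205.
All tasks are finished once the last one completes. Finish times: Stock at 20, Sauce base at 30, The braise at 35, Protein sear at 80, Sauce reduction at 140, Starch cooking at 205. The latest is minute 205.

205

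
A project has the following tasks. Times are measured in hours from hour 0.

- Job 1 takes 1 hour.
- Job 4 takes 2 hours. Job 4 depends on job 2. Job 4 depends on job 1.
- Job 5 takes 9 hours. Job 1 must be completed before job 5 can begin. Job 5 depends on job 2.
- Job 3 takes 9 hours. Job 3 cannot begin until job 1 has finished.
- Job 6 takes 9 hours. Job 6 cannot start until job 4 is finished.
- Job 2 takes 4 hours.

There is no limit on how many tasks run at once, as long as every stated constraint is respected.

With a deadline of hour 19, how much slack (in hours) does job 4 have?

Job 2 has no prerequisites, so it starts at hour 0 and finishes at hour 4.
Job 1 can start immediately at hour 0; it finishes at hour 1.
Job 4 cannot start until job 2 (finishes hour 4); job 1 (finishes hour 1). The controlling bound is hour 4, so job 4 finishes at 4 + 2 = hour 6.

Working backward from the deadline:
To finish by hour 19, job 6 (duration 9) must start no later than hour 10.
Job 4 must finish before job 6 (must start by hour 10). With a 2-hour duration, job 4 must start by 10 − 2 = hour 8.
So job 4 can start as early as hour 4 and as late as hour 8, giving 8 − 4 = 4 hours of slack.

4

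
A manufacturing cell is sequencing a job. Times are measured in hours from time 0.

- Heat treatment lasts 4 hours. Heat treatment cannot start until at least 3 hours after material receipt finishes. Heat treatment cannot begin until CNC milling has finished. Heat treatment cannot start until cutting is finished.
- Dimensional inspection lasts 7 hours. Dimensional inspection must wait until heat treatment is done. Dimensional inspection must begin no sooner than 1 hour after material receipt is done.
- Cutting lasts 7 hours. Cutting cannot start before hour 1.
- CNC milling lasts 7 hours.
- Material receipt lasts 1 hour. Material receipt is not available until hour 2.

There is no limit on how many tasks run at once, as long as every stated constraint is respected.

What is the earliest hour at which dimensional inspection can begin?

CNC milling can start immediately at hour 0; it finishes at hour 7.
After its own release at hour 1, cutting can start at hour 1 and finishes at hour 8.
Material receipt cannot begin until its own release at hour 2. It runs from hour 2 to 2 + 1 = hour 3.
Heat treatment needs all of material receipt (finishes hour 3, plus 3-hour gap → hour 6); CNC milling (finishes hour 7); cutting (finishes hour 8). That puts its earliest start at hour 8; it finishes at 8 + 4 = hour 12.
Dimensional inspection waits on heat treatment (finishes hour 12); material receipt (finishes hour 3, plus 1-hour gap → hour 4). The latest of these is hour 12, which is the earliest dimensional inspection can start.

12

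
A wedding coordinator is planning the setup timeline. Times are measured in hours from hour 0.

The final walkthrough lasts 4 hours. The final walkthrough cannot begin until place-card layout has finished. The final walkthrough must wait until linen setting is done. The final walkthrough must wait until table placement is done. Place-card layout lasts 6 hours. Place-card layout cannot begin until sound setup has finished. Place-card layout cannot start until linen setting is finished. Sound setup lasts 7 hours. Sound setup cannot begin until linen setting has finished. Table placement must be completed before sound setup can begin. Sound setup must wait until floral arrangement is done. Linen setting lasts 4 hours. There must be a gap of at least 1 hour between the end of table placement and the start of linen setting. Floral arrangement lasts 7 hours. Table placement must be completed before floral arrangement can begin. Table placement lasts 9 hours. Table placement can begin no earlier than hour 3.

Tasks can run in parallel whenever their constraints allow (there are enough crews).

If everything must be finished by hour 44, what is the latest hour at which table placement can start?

11

To finish by hour 44, the final walkthrough (duration 4) must start no later than hour 40.
Place-card layout feeds into the final walkthrough (must start by hour 40); so place-card layout must finish by hour 40 and therefore start by hour 34.
Sound setup must finish before place-card layout (must start by hour 34). With a 7-hour duration, sound setup must start by 34 − 7 = hour 27.
Linen setting must finish in time for sound setup (must start by hour 27); place-card layout (must start by hour 34); the final walkthrough (must start by hour 40). The tightest is hour 27, so linen setting must start by 27 − 4 = hour 23.
Floral arrangement has to be done before sound setup (must start by hour 27). That means finishing by hour 27, i.e. starting by 27 − 7 = hour 20.
For table placement: linen setting (must start by hour 23, minus 1-hour gap → hour 22); floral arrangement (must start by hour 20); sound setup (must start by hour 27); the final walkthrough (must start by hour 40). The most restrictive is hour 20; with a 9-hour duration, table placement must start by hour 11.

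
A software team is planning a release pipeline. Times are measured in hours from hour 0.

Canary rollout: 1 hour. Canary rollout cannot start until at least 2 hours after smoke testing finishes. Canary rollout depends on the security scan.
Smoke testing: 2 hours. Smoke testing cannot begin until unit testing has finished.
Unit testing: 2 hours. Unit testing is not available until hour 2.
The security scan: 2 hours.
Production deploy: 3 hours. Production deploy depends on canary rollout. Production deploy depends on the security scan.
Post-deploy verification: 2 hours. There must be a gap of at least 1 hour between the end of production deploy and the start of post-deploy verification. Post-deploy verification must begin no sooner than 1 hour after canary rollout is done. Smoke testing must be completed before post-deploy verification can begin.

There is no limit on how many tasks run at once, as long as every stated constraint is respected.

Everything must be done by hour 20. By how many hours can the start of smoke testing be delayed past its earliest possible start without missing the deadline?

5

Unit testing waits on its own release at hour 2, so it starts at hour 2 and finishes at 2 + 2 = hour 4.
Smoke testing waits on unit testing (finishes hour 4), so it starts at hour 4 and finishes at 4 + 2 = hour 6.

Working backward from the deadline:
Nothing follows post-deploy verification; the deadline of hour 20 is its only limit. It must start by 20 − 2 = hour 18.
Since post-deploy verification (must start by hour 18, minus 1-hour gap → hour 17) depends on it, production deploy must finish by hour 17. Backing off its 3-hour duration gives a latest start of hour 14.
For canary rollout: production deploy (must start by hour 14); post-deploy verification (must start by hour 18, minus 1-hour gap → hour 17). The most restrictive is hour 14; with a 1-hour duration, canary rollout must start by hour 13.
For smoke testing: canary rollout (must start by hour 13, minus 2-hour gap → hour 11); post-deploy verification (must start by hour 18). The most restrictive is hour 11; with a 2-hour duration, smoke testing must start by hour 9.
So smoke testing can start as early as hour 4 and as late as hour 9, giving 9 − 4 = 5 hours of slack.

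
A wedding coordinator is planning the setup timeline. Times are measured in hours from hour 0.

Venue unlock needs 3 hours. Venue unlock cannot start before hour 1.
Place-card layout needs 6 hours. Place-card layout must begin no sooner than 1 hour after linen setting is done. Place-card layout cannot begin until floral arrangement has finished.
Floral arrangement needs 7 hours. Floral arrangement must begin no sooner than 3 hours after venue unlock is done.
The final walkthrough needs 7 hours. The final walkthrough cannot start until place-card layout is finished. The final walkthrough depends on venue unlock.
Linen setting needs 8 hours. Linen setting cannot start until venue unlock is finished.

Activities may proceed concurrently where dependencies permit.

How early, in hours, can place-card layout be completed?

20

Venue unlock cannot begin until its own release at hour 1. It runs from hour 1 to 1 + 3 = hour 4.
After venue unlock (finishes hour 4, plus 3-hour gap → hour 7), floral arrangement can start at hour 7 and finishes at hour 14.
After venue unlock (finishes hour 4), linen setting can start at hour 4 and finishes at hour 12.
Place-card layout needs all of linen setting (finishes hour 12, plus 1-hour gap → hour 13); floral arrangement (finishes hour 14). That puts its earliest start at hour 14; it finishes at 14 + 6 = hour 20.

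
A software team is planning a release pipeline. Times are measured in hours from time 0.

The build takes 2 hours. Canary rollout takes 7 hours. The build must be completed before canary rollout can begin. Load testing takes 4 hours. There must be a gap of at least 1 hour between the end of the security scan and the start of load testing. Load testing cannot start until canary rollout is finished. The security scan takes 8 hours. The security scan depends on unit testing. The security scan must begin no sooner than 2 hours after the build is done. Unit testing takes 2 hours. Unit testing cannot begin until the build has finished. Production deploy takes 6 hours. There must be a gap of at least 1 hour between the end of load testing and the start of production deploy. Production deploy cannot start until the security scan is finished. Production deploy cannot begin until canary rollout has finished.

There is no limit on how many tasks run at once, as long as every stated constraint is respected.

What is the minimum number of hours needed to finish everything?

The build can start immediately at hour 0; it finishes at hour 2.
Canary rollout waits on the build (finishes hour 2), so it starts at hour 2 and finishes at 2 + 7 = hour 9.
Unit testing waits on the build (finishes hour 2), so it starts at hour 2 and finishes at 2 + 2 = hour 4.
The security scan cannot start until unit testing (finishes hour 4); the build (finishes hour 2, plus 2-hour gap → hour 4). The controlling bound is hour 4, so the security scan finishes at 4 + 8 = hour 12.
Load testing needs all of the security scan (finishes hour 12, plus 1-hour gap → hour 13); canary rollout (finishes hour 9). That puts its earliest start at hour 13; it finishes at 13 + 4 = hour 17.
For production deploy: load testing (finishes hour 17, plus 1-hour gap → hour 18); the security scan (finishes hour 12); canary rollout (finishes hour 9). Taking the maximum gives a start of hour 18, and it finishes at 18 + 6 = hour 24.
All tasks are finished once the last one completes. Finish times: The build at 2, Unit testing at 4, The security scan at 12, Canary rollout at 9, Load testing at 17, Production deploy at 24. The latest is hour 24.

24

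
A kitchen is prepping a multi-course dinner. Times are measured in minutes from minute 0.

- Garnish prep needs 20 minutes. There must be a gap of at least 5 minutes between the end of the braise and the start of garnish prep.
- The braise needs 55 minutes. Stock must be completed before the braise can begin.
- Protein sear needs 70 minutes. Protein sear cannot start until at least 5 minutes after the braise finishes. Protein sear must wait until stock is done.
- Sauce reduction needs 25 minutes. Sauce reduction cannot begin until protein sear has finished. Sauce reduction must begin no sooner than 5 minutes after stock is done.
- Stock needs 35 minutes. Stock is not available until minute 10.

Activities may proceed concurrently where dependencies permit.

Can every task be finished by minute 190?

After its own release at minute 10, stock can start at minute 10 and finishes at minute 45.
The braise waits on stock (finishes minute 45), so it starts at minute 45 and finishes at 45 + 55 = minute 100.
Garnish prep waits on the braise (finishes minute 100, plus 5-minute gap → minute 105), so it starts at minute 105 and finishes at 105 + 20 = minute 125.
Protein sear cannot start until the braise (finishes minute 100, plus 5-minute gap → minute 105); stock (finishes minute 45). The controlling bound is minute 105, so protein sear finishes at 105 + 70 = minute 175.
Sauce reduction needs all of protein sear (finishes minute 175); stock (finishes minute 45, plus 5-minute gap → minute 50). That puts its earliest start at minute 175; it finishes at 175 + 25 = minute 200.
The earliest everything can be done is minute 200, which is after the deadline of 190, so it is not possible.

No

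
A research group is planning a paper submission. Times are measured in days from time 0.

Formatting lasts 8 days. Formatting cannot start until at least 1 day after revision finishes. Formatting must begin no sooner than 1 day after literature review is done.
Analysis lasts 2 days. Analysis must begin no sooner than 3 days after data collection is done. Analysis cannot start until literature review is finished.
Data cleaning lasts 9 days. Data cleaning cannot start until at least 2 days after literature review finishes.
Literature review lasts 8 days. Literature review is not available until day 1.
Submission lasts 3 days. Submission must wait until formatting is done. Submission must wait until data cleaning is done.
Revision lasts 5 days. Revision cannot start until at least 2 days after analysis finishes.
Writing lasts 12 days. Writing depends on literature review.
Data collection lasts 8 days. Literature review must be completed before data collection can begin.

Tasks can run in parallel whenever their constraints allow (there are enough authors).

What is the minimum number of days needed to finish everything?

Literature review waits on its own release at day 1, so it starts at day 1 and finishes at 1 + 8 = day 9.
Writing waits on literature review (finishes day 9), so it starts at day 9 and finishes at 9 + 12 = day 21.
Data cleaning cannot begin until literature review (finishes day 9, plus 2-day gap → day 11). It runs from day 11 to 11 + 9 = day 20.
After literature review (finishes day 9), data collection can start at day 9 and finishes at day 17.
Analysis needs all of data collection (finishes day 17, plus 3-day gap → day 20); literature review (finishes day 9). That puts its earliest start at day 20; it finishes at 20 + 2 = day 22.
After analysis (finishes day 22, plus 2-day gap → day 24), revision can start at day 24 and finishes at day 29.
Formatting cannot start until revision (finishes day 29, plus 1-day gap → day 30); literature review (finishes day 9, plus 1-day gap → day 10). The controlling bound is day 30, so formatting finishes at 30 + 8 = day 38.
Submission needs all of formatting (finishes day 38); data cleaning (finishes day 20). That puts its earliest start at day 38; it finishes at 38 + 3 = day 41.
All tasks are finished once the last one completes. Finish times: Literature review at 9, Data collection at 17, Data cleaning at 20, Analysis at 22, Writing at 21, Revision at 29, Formatting at 38, Submission at 41. The latest is day 41.

41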